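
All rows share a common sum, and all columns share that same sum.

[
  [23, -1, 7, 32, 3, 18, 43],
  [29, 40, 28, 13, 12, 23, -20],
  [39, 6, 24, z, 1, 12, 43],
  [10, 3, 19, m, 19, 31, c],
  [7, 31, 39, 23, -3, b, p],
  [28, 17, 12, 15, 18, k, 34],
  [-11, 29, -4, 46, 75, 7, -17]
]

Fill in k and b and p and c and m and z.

Rows 1 and 2 both sum to 125, so that's the common total.
Row 6 has 28 + 17 + 12 + 15 + 18 + 34 = 124; the blank must be 125 − 124 = 1.
Row 3 has 39 + 6 + 24 + 1 + 12 + 43 = 125; the blank must be 125 − 125 = 0.
Column 6 has 18 + 23 + 12 + 31 + 1 + 7 = 92; the blank must be 125 − 92 = 33.
Row 5 has 7 + 31 + 39 + 23 − 3 + 33 = 130; the blank must be 125 − 130 = -5.
Column 4 has 32 + 13 + 0 + 23 + 15 + 46 = 129; the blank must be 125 − 129 = -4.
Row 4 has 10 + 3 + 19 − 4 + 19 + 31 = 78; the blank must be 125 − 78 = 47.

k = 1, b = 33, p = -5, c = 47, m = -4, z = 0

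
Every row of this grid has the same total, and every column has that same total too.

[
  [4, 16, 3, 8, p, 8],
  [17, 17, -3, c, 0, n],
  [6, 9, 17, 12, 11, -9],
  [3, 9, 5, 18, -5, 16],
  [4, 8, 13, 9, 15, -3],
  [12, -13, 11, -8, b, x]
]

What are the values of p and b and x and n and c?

p = 7, b = 18, x = 26, n = 8, c = 7

Rows 3 and 4 both sum to 46, so that's the common total.
Row 1 has 4 + 16 + 3 + 8 + 8 = 39; the blank must be 46 − 39 = 7.
Column 5 has 7 + 0 + 11 − 5 + 15 = 28; the blank must be 46 − 28 = 18.
Row 6 has 12 − 13 + 11 − 8 + 18 = 20; the blank must be 46 − 20 = 26.
Column 6 has 8 − 9 + 16 − 3 + 26 = 38; the blank must be 46 − 38 = 8.
Row 2 has 17 + 17 − 3 + 0 + 8 = 39; the blank must be 46 − 39 = 7.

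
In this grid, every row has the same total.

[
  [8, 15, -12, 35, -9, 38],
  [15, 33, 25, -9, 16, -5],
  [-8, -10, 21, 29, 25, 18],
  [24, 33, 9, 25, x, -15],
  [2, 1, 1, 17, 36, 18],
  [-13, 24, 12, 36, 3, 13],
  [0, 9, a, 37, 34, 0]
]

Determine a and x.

a = -5, x = -1

Row 2 sums to 75 and so does row 3; that's the common total.
In row 7 the known cells total 80, leaving 75 − 80 = -5.
In row 4 the known cells total 76, leaving 75 − 76 = -1.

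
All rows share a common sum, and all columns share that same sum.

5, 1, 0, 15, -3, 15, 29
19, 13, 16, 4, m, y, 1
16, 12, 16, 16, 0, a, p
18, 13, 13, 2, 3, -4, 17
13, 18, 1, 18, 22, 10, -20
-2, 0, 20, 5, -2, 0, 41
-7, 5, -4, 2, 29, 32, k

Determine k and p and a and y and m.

k = 5, p = -11, a = 13, y = -4, m = 13

Rows 1 and 4 both sum to 62, so that's the common total.
Column 5 has -3 + 0 + 3 + 22 − 2 + 29 = 49; the blank must be 62 − 49 = 13.
Row 2 has 19 + 13 + 16 + 4 + 13 + 1 = 66; the blank must be 62 − 66 = -4.
Row 7 has -7 + 5 − 4 + 2 + 29 + 32 = 57; the blank must be 62 − 57 = 5.
Column 7 has 29 + 1 + 17 − 20 + 41 + 5 = 73; the blank must be 62 − 73 = -11.
Row 3 has 16 + 12 + 16 + 16 + 0 − 11 = 49; the blank must be 62 − 49 = 13.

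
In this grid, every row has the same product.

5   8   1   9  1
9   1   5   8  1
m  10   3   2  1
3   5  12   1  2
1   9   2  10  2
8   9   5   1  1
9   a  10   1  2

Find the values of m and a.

m = 6, a = 2

Rows 2 and 5 each multiply to 360, so every row has product 360.
Row 3: 10×3×2×1 = 60, so the missing entry is 360 ÷ 60 = 6.
Row 7: 9×10×1×2 = 180, so the missing entry is 360 ÷ 180 = 2.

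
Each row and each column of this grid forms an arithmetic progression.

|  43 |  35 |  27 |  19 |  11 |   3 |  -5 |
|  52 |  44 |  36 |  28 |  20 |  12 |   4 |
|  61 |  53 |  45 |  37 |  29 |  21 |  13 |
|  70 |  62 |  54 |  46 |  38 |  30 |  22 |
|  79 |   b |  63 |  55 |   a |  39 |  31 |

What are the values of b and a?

Along each row the entries change by -8 per step; down each column they change by 9.
Row 5: from 79 at column 1, stepping by -8 to column 2 gives 71.
Row 5: from 79 at column 1, stepping by -8 to column 5 gives 47.

b = 71, a = 47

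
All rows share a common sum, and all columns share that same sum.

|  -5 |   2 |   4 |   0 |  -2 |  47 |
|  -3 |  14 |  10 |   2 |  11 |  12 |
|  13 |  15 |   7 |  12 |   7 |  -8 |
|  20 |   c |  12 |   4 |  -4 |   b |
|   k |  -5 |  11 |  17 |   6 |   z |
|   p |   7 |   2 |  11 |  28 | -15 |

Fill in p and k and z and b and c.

Rows 1 and 2 both sum to 46, so that's the common total.
Column 2 has 2 + 14 + 15 − 5 + 7 = 33; the blank must be 46 − 33 = 13.
Row 6 has 7 + 2 + 11 + 28 − 15 = 33; the blank must be 46 − 33 = 13.
Column 1 has -5 − 3 + 13 + 20 + 13 = 38; the blank must be 46 − 38 = 8.
Row 5 has 8 − 5 + 11 + 17 + 6 = 37; the blank must be 46 − 37 = 9.
Row 4 has 20 + 13 + 12 + 4 − 4 = 45; the blank must be 46 − 45 = 1.

p = 13, k = 8, z = 9, b = 1, c = 13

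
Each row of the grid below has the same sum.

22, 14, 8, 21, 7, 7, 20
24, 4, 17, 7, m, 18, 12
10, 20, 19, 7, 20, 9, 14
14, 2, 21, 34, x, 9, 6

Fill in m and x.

Row 1 sums to 99 and so does row 3; that's the common total.
In row 2 the known cells total 82, leaving 99 − 82 = 17.
In row 4 the known cells total 86, leaving 99 − 86 = 13.

m = 17, x = 13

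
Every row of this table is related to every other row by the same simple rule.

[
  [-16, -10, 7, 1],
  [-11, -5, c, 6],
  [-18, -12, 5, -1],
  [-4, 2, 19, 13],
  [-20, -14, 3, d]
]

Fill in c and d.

The difference between any two rows is the same in every column — this is an addition table with the headers hidden.
Row 2 minus row 1 is -11 − (-16) = 5, so its entry in column 3 is 7 + 5 = 12.
Row 5 minus row 1 is -20 − (-16) = -4, so its entry in column 4 is 1 + (-4) = -3.

c = 12, d = -3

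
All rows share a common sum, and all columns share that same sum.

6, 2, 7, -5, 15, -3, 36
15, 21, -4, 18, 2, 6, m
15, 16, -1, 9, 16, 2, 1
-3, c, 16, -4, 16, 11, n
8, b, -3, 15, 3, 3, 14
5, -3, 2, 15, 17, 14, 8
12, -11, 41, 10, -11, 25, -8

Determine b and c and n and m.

b = 18, c = 15, n = 7, m = 0

Rows 1 and 3 both sum to 58, so that's the common total.
Row 2: 15 + 21 − 4 + 18 + 2 + 6 = 58, so its missing entry is 58 − 58 = 0.
Row 5: 8 − 3 + 15 + 3 + 3 + 14 = 40, so its missing entry is 58 − 40 = 18.
Column 2: 2 + 21 + 16 + 18 − 3 − 11 = 43, so its missing entry is 58 − 43 = 15.
Row 4: -3 + 15 + 16 − 4 + 16 + 11 = 51, so its missing entry is 58 − 51 = 7.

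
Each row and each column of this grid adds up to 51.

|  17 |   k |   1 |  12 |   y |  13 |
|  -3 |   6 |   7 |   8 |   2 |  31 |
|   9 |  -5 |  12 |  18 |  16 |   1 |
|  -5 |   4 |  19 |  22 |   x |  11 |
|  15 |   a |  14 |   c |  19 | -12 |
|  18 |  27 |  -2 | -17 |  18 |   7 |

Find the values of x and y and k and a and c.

x = 0, y = -4, k = 12, a = 7, c = 8

Row 4: -5 + 4 + 19 + 22 + 11 = 51, so its missing entry is 51 − 51 = 0.
Column 5: 2 + 16 + 0 + 19 + 18 = 55, so its missing entry is 51 − 55 = -4.
Row 1: 17 + 1 + 12 − 4 + 13 = 39, so its missing entry is 51 − 39 = 12.
Column 4: 12 + 8 + 18 + 22 − 17 = 43, so its missing entry is 51 − 43 = 8.
Row 5: 15 + 14 + 8 + 19 − 12 = 44, so its missing entry is 51 − 44 = 7.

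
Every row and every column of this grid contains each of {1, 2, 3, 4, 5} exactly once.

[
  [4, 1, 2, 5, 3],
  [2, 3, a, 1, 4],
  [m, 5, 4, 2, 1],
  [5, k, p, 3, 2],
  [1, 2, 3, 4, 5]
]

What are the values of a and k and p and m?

a = 5, k = 4, p = 1, m = 3

At (row 4, col 2): column 2 already has {1, 2, 3, 5}, so the value is 4.
Cell (4,3): row 4 already has {2, 3, 4, 5} → 1.
Cell (2,3): row 2 already has {1, 2, 3, 4} → 5.
Cell (3,1): row 3 already has {1, 2, 4, 5} → 3.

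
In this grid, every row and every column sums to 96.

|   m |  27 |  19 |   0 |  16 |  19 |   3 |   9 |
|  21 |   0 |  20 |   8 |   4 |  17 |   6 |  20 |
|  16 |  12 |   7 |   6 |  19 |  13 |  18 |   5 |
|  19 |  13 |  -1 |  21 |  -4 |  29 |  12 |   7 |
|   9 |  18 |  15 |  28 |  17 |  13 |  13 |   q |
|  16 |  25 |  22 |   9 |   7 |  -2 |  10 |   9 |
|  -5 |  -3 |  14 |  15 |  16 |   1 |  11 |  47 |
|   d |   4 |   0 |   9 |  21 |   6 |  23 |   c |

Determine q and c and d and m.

q = -17, c = 16, d = 17, m = 3

Row 1 has 27 + 19 + 0 + 16 + 19 + 3 + 9 = 93; the blank must be 96 − 93 = 3.
Column 1 has 3 + 21 + 16 + 19 + 9 + 16 − 5 = 79; the blank must be 96 − 79 = 17.
Row 5 has 9 + 18 + 15 + 28 + 17 + 13 + 13 = 113; the blank must be 96 − 113 = -17.
Row 8 has 17 + 4 + 0 + 9 + 21 + 6 + 23 = 80; the blank must be 96 − 80 = 16.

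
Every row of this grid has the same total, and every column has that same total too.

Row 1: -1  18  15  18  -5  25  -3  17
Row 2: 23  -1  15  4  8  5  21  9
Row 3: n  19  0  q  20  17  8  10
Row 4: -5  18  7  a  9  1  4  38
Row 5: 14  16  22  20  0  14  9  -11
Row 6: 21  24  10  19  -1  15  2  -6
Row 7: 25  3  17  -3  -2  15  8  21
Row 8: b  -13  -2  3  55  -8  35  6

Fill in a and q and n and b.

Rows 1 and 2 both sum to 84, so that's the common total.
Row 4 has -5 + 18 + 7 + 9 + 1 + 4 + 38 = 72; the blank must be 84 − 72 = 12.
Column 4 has 18 + 4 + 12 + 20 + 19 − 3 + 3 = 73; the blank must be 84 − 73 = 11.
Row 3 has 19 + 0 + 11 + 20 + 17 + 8 + 10 = 85; the blank must be 84 − 85 = -1.
Row 8 has -13 − 2 + 3 + 55 − 8 + 35 + 6 = 76; the blank must be 84 − 76 = 8.

a = 12, q = 11, n = -1, b = 8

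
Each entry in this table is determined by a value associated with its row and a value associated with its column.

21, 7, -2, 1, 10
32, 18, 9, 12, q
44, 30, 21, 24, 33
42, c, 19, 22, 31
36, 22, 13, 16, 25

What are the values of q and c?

The difference between any two rows is the same in every column — this is an addition table with the headers hidden.
Row 2 minus row 1 is 32 − 21 = 11, so its entry in column 5 is 10 + 11 = 21.
Row 4 minus row 1 is 42 − 21 = 21, so its entry in column 2 is 7 + 21 = 28.

q = 21, c = 28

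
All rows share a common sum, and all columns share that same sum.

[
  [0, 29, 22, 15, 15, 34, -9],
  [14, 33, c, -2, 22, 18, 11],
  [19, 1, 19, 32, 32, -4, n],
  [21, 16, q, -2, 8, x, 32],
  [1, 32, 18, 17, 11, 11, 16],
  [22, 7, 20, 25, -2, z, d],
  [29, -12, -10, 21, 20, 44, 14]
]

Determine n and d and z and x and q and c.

Rows 1 and 5 both sum to 106, so that's the common total.
The known cells in row 2 total 96, leaving 106 − 96 = 10 for the blank.
The known cells in row 3 total 99, leaving 106 − 99 = 7 for the blank.
The known cells in column 7 total 71, leaving 106 − 71 = 35 for the blank.
The known cells in row 6 total 107, leaving 106 − 107 = -1 for the blank.
The known cells in column 3 total 79, leaving 106 − 79 = 27 for the blank.
The known cells in row 4 total 102, leaving 106 − 102 = 4 for the blank.

n = 7, d = 35, z = -1, x = 4, q = 27, c = 10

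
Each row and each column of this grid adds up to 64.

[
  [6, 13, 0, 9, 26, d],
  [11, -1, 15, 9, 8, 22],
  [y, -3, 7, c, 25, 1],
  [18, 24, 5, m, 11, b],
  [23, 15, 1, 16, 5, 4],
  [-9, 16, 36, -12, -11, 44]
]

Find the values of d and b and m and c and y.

The known cells in column 1 total 49, leaving 64 − 49 = 15 for the blank.
The known cells in row 3 total 45, leaving 64 − 45 = 19 for the blank.
The known cells in column 4 total 41, leaving 64 − 41 = 23 for the blank.
The known cells in row 1 total 54, leaving 64 − 54 = 10 for the blank.
The known cells in row 4 total 81, leaving 64 − 81 = -17 for the blank.

d = 10, b = -17, m = 23, c = 19, y = 15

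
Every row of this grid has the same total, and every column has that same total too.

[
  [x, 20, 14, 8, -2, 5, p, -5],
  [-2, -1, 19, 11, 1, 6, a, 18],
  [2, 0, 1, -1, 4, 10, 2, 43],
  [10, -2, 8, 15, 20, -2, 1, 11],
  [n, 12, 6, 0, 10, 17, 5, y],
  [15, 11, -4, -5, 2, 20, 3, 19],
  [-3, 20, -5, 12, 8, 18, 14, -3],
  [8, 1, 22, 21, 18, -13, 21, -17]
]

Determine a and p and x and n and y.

a = 9, p = 6, x = 15, n = 16, y = -5

Rows 3 and 4 both sum to 61, so that's the common total.
Row 2: -2 − 1 + 19 + 11 + 1 + 6 + 18 = 52, so its missing entry is 61 − 52 = 9.
Column 7: 9 + 2 + 1 + 5 + 3 + 14 + 21 = 55, so its missing entry is 61 − 55 = 6.
Row 1: 20 + 14 + 8 − 2 + 5 + 6 − 5 = 46, so its missing entry is 61 − 46 = 15.
Column 1: 15 − 2 + 2 + 10 + 15 − 3 + 8 = 45, so its missing entry is 61 − 45 = 16.
Row 5: 16 + 12 + 6 + 0 + 10 + 17 + 5 = 66, so its missing entry is 61 − 66 = -5.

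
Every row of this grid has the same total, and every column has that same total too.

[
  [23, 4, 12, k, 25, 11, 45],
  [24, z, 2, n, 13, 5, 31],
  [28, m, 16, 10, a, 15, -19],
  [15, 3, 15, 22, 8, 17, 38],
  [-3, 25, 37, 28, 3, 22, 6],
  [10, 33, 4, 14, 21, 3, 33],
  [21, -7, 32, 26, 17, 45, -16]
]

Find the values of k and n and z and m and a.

Rows 4 and 5 both sum to 118, so that's the common total.
The known cells in column 5 total 87, leaving 118 − 87 = 31 for the blank.
The known cells in row 3 total 81, leaving 118 − 81 = 37 for the blank.
The known cells in column 2 total 95, leaving 118 − 95 = 23 for the blank.
The known cells in row 1 total 120, leaving 118 − 120 = -2 for the blank.
The known cells in row 2 total 98, leaving 118 − 98 = 20 for the blank.

k = -2, n = 20, z = 23, m = 37, a = 31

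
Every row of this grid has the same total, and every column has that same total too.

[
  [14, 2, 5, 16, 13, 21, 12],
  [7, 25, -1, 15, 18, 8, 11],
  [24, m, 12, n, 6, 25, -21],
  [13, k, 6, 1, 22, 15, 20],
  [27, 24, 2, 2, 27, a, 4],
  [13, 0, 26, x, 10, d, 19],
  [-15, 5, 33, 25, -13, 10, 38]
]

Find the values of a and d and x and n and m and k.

Rows 1 and 2 both sum to 83, so that's the common total.
The known cells in row 4 total 77, leaving 83 − 77 = 6 for the blank.
The known cells in column 2 total 62, leaving 83 − 62 = 21 for the blank.
The known cells in row 3 total 67, leaving 83 − 67 = 16 for the blank.
The known cells in row 5 total 86, leaving 83 − 86 = -3 for the blank.
The known cells in column 6 total 76, leaving 83 − 76 = 7 for the blank.
The known cells in row 6 total 75, leaving 83 − 75 = 8 for the blank.

a = -3, d = 7, x = 8, n = 16, m = 21, k = 6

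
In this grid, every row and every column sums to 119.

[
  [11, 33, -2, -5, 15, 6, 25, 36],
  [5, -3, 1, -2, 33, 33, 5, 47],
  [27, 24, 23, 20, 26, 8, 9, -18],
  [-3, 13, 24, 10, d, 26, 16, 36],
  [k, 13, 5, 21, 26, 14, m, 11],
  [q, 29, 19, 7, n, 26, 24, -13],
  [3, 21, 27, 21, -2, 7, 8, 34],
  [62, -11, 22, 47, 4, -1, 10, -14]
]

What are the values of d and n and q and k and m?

d = -3, n = 20, q = 7, k = 7, m = 22

Row 4 has -3 + 13 + 24 + 10 + 26 + 16 + 36 = 122; the blank must be 119 − 122 = -3.
Column 5 has 15 + 33 + 26 − 3 + 26 − 2 + 4 = 99; the blank must be 119 − 99 = 20.
Column 7 has 25 + 5 + 9 + 16 + 24 + 8 + 10 = 97; the blank must be 119 − 97 = 22.
Row 5 has 13 + 5 + 21 + 26 + 14 + 22 + 11 = 112; the blank must be 119 − 112 = 7.
Row 6 has 29 + 19 + 7 + 20 + 26 + 24 − 13 = 112; the blank must be 119 − 112 = 7.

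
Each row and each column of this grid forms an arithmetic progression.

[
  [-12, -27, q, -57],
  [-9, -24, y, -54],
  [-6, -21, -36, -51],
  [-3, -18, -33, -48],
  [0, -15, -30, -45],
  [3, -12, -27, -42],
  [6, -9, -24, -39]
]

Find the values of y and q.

Along each row the entries change by -15 per step; down each column they change by 3.
Row 2: from -9 at column 1, stepping by -15 to column 3 gives -39.
Row 1: from -12 at column 1, stepping by -15 to column 3 gives -42.

y = -39, q = -42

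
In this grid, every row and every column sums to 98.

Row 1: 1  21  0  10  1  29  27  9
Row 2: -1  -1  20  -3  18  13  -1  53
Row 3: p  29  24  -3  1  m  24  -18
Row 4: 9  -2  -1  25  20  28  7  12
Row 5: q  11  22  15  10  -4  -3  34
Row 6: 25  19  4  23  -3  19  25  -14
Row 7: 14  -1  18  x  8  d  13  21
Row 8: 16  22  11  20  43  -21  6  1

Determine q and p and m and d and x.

The known cells in row 5 total 85, leaving 98 − 85 = 13 for the blank.
The known cells in column 1 total 77, leaving 98 − 77 = 21 for the blank.
The known cells in column 4 total 87, leaving 98 − 87 = 11 for the blank.
The known cells in row 7 total 84, leaving 98 − 84 = 14 for the blank.
The known cells in row 3 total 78, leaving 98 − 78 = 20 for the blank.

q = 13, p = 21, m = 20, d = 14, x = 11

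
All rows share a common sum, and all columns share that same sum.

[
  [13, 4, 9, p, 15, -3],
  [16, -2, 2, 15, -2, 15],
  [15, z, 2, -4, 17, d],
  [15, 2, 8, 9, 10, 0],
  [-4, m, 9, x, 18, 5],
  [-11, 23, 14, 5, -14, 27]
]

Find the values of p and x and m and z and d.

p = 6, x = 13, m = 3, z = 14, d = 0

Rows 2 and 4 both sum to 44, so that's the common total.
The known cells in row 1 total 38, leaving 44 − 38 = 6 for the blank.
The known cells in column 4 total 31, leaving 44 − 31 = 13 for the blank.
The known cells in column 6 total 44, leaving 44 − 44 = 0 for the blank.
The known cells in row 3 total 30, leaving 44 − 30 = 14 for the blank.
The known cells in row 5 total 41, leaving 44 − 41 = 3 for the blank.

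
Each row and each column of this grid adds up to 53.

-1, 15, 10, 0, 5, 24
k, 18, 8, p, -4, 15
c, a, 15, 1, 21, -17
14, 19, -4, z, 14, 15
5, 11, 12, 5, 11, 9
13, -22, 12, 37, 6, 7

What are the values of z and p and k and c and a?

z = -5, p = 15, k = 1, c = 21, a = 12

The known cells in column 2 total 41, leaving 53 − 41 = 12 for the blank.
The known cells in row 3 total 32, leaving 53 − 32 = 21 for the blank.
The known cells in row 4 total 58, leaving 53 − 58 = -5 for the blank.
The known cells in column 1 total 52, leaving 53 − 52 = 1 for the blank.
The known cells in row 2 total 38, leaving 53 − 38 = 15 for the blank.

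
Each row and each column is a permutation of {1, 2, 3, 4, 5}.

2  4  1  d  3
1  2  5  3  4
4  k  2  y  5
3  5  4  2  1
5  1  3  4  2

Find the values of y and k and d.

y = 1, k = 3, d = 5

Cell (1,4): row 1 already has {1, 2, 3, 4} → 5.
At (row 3, col 4): column 4 already has {2, 3, 4, 5}, so the value is 1.
For row 3, column 2: row 3 already has {1, 2, 4, 5}; that leaves 3.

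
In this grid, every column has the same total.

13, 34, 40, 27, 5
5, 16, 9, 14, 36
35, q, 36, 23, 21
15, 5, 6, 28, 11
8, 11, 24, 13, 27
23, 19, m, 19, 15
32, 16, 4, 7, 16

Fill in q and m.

q = 30, m = 12

The complete columns each total 131.
Column 2 is missing 131 − 101 = 30 (since 34 + 16 + 5 + 11 + 19 + 16 = 101).
Column 3 is missing 131 − 119 = 12 (since 40 + 9 + 36 + 6 + 24 + 4 = 119).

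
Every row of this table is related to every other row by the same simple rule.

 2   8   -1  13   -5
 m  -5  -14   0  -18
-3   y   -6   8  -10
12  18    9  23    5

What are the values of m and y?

m = -11, y = 3

The difference between any two rows is the same in every column — this is an addition table with the headers hidden.
Row 2 minus row 1 is -18 − (-5) = -13, so its entry in column 1 is 2 + (-13) = -11.
Row 3 minus row 1 is -10 − (-5) = -5, so its entry in column 2 is 8 + (-5) = 3.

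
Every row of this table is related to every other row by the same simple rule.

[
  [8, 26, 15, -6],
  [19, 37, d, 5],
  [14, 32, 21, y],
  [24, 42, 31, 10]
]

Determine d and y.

d = 26, y = 0

The difference between any two rows is the same in every column — this is an addition table with the headers hidden.
Row 2 minus row 1 is 19 − 8 = 11, so its entry in column 3 is 15 + 11 = 26.
Row 3 minus row 1 is 14 − 8 = 6, so its entry in column 4 is -6 + 6 = 0.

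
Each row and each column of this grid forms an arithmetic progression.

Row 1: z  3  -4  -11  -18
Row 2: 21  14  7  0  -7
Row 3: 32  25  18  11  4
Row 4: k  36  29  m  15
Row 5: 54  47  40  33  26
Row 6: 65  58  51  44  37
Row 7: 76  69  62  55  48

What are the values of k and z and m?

Along each row the entries change by -7 per step; down each column they change by 11.
Row 4: from 36 at column 2, stepping by -7 to column 1 gives 43.
Row 1: from 3 at column 2, stepping by -7 to column 1 gives 10.
Row 4: from 36 at column 2, stepping by -7 to column 4 gives 22.

k = 43, z = 10, m = 22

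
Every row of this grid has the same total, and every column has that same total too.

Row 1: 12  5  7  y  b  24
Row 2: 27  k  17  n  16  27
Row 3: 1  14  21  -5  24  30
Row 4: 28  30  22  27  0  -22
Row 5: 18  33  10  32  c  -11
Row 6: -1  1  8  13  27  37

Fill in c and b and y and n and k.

Rows 3 and 4 both sum to 85, so that's the common total.
Row 5 has 18 + 33 + 10 + 32 − 11 = 82; the blank must be 85 − 82 = 3.
Column 5 has 16 + 24 + 0 + 3 + 27 = 70; the blank must be 85 − 70 = 15.
Column 2 has 5 + 14 + 30 + 33 + 1 = 83; the blank must be 85 − 83 = 2.
Row 1 has 12 + 5 + 7 + 15 + 24 = 63; the blank must be 85 − 63 = 22.
Row 2 has 27 + 2 + 17 + 16 + 27 = 89; the blank must be 85 − 89 = -4.

c = 3, b = 15, y = 22, n = -4, k = 2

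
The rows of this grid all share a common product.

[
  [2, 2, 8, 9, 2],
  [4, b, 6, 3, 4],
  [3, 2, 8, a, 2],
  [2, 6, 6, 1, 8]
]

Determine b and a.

b = 2, a = 6

Rows 1 and 4 each multiply to 576, so every row has product 576.
Row 2: 4×6×3×4 = 288, so the missing entry is 576 ÷ 288 = 2.
Row 3: 3×2×8×2 = 96, so the missing entry is 576 ÷ 96 = 6.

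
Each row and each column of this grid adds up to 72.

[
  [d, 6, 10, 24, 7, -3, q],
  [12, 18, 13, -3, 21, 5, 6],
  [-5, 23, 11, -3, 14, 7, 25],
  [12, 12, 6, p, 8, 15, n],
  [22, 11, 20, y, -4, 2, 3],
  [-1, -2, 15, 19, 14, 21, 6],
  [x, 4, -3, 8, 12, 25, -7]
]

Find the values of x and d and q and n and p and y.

Row 7 has 4 − 3 + 8 + 12 + 25 − 7 = 39; the blank must be 72 − 39 = 33.
Column 1 has 12 − 5 + 12 + 22 − 1 + 33 = 73; the blank must be 72 − 73 = -1.
Row 5 has 22 + 11 + 20 − 4 + 2 + 3 = 54; the blank must be 72 − 54 = 18.
Row 1 has -1 + 6 + 10 + 24 + 7 − 3 = 43; the blank must be 72 − 43 = 29.
Column 4 has 24 − 3 − 3 + 18 + 19 + 8 = 63; the blank must be 72 − 63 = 9.
Row 4 has 12 + 12 + 6 + 9 + 8 + 15 = 62; the blank must be 72 − 62 = 10.

x = 33, d = -1, q = 29, n = 10, p = 9, y = 18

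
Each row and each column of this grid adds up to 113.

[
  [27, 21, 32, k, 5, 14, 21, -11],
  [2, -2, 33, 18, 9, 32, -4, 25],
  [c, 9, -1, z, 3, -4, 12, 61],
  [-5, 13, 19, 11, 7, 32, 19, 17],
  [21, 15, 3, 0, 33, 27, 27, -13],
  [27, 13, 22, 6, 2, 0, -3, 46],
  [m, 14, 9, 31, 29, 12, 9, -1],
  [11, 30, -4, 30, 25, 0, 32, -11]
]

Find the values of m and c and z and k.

Row 1: 27 + 21 + 32 + 5 + 14 + 21 − 11 = 109, so its missing entry is 113 − 109 = 4.
Column 4: 4 + 18 + 11 + 0 + 6 + 31 + 30 = 100, so its missing entry is 113 − 100 = 13.
Row 3: 9 − 1 + 13 + 3 − 4 + 12 + 61 = 93, so its missing entry is 113 − 93 = 20.
Row 7: 14 + 9 + 31 + 29 + 12 + 9 − 1 = 103, so its missing entry is 113 − 103 = 10.

m = 10, c = 20, z = 13, k = 4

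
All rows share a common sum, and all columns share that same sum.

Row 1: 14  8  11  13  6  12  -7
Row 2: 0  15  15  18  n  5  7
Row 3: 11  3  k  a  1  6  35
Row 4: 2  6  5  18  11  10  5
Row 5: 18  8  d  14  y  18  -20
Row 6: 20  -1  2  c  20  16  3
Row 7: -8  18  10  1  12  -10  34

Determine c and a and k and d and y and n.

c = -3, a = -4, k = 5, d = 9, y = 10, n = -3

Rows 1 and 4 both sum to 57, so that's the common total.
The known cells in row 2 total 60, leaving 57 − 60 = -3 for the blank.
The known cells in column 5 total 47, leaving 57 − 47 = 10 for the blank.
The known cells in row 5 total 48, leaving 57 − 48 = 9 for the blank.
The known cells in column 3 total 52, leaving 57 − 52 = 5 for the blank.
The known cells in row 3 total 61, leaving 57 − 61 = -4 for the blank.
The known cells in row 6 total 60, leaving 57 − 60 = -3 for the blank.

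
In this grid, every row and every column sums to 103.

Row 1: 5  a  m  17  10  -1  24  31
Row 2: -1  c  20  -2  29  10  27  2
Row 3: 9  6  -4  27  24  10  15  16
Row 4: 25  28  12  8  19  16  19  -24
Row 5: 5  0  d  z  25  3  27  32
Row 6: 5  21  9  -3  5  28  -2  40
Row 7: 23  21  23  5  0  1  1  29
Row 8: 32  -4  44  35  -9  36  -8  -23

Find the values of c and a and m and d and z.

The known cells in column 4 total 87, leaving 103 − 87 = 16 for the blank.
The known cells in row 2 total 85, leaving 103 − 85 = 18 for the blank.
The known cells in column 2 total 90, leaving 103 − 90 = 13 for the blank.
The known cells in row 5 total 108, leaving 103 − 108 = -5 for the blank.
The known cells in row 1 total 99, leaving 103 − 99 = 4 for the blank.

c = 18, a = 13, m = 4, d = -5, z = 16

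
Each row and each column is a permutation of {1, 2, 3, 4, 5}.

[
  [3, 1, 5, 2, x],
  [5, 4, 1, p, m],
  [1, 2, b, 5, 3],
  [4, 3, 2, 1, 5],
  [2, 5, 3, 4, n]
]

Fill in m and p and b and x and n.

m = 2, p = 3, b = 4, x = 4, n = 1

Cell (5,5): row 5 already has {2, 3, 4, 5} → 1.
For row 1, column 5: row 1 already has {1, 2, 3, 5}; that leaves 4.
At (row 2, col 5): column 5 already has {1, 3, 4, 5}, so the value is 2.
Cell (3,3): row 3 already has {1, 2, 3, 5} → 4.
At (row 2, col 4): row 2 already has {1, 2, 4, 5}, so the value is 3.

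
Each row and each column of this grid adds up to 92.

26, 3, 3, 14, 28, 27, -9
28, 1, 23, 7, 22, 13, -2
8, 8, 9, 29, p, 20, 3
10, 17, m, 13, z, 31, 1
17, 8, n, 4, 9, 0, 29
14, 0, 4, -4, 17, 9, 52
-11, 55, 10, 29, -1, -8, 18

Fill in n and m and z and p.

n = 25, m = 18, z = 2, p = 15

Row 5 has 17 + 8 + 4 + 9 + 0 + 29 = 67; the blank must be 92 − 67 = 25.
Column 3 has 3 + 23 + 9 + 25 + 4 + 10 = 74; the blank must be 92 − 74 = 18.
Row 4 has 10 + 17 + 18 + 13 + 31 + 1 = 90; the blank must be 92 − 90 = 2.
Row 3 has 8 + 8 + 9 + 29 + 20 + 3 = 77; the blank must be 92 − 77 = 15.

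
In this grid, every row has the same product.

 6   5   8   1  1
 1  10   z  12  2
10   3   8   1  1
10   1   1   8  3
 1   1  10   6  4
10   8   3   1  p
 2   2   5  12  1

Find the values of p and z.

p = 1, z = 1

Rows 4 and 5 each multiply to 240, so every row has product 240.
Row 6: 10×8×3×1 = 240, so the missing entry is 240 ÷ 240 = 1.
Row 2: 1×10×12×2 = 240, so the missing entry is 240 ÷ 240 = 1.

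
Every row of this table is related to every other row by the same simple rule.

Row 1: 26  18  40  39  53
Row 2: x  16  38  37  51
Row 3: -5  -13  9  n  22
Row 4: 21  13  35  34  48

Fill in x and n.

x = 24, n = 8

The difference between any two rows is the same in every column — this is an addition table with the headers hidden.
Row 2 minus row 1 is 16 − 18 = -2, so its entry in column 1 is 26 + (-2) = 24.
Row 3 minus row 1 is -13 − 18 = -31, so its entry in column 4 is 39 + (-31) = 8.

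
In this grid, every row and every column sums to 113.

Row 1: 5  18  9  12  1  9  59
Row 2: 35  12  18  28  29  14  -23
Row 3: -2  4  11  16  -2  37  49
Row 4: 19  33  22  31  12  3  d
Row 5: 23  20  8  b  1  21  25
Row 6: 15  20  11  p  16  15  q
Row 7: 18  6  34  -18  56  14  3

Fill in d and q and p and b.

d = -7, q = 7, p = 29, b = 15

The known cells in row 5 total 98, leaving 113 − 98 = 15 for the blank.
The known cells in column 4 total 84, leaving 113 − 84 = 29 for the blank.
The known cells in row 6 total 106, leaving 113 − 106 = 7 for the blank.
The known cells in row 4 total 120, leaving 113 − 120 = -7 for the blank.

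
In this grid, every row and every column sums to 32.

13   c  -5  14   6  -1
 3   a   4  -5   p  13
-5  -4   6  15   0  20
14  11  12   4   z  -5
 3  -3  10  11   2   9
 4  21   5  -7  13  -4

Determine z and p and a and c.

z = -4, p = 15, a = 2, c = 5

The known cells in row 1 total 27, leaving 32 − 27 = 5 for the blank.
The known cells in column 2 total 30, leaving 32 − 30 = 2 for the blank.
The known cells in row 4 total 36, leaving 32 − 36 = -4 for the blank.
The known cells in row 2 total 17, leaving 32 − 17 = 15 for the blank.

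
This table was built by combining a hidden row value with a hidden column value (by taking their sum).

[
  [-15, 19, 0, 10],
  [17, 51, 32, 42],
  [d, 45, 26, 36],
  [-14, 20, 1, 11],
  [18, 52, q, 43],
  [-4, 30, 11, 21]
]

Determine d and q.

The difference between any two rows is the same in every column — this is an addition table with the headers hidden.
Row 3 minus row 1 is 36 − 10 = 26, so its entry in column 1 is -15 + 26 = 11.
Row 5 minus row 1 is 43 − 10 = 33, so its entry in column 3 is 0 + 33 = 33.

d = 11, q = 33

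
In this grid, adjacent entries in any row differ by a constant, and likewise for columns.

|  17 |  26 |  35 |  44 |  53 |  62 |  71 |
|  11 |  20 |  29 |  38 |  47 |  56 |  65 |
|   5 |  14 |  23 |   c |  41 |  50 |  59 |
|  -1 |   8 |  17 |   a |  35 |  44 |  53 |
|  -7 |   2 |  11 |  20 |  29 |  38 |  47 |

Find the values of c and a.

c = 32, a = 26

Along each row the entries change by 9 per step; down each column they change by -6.
Row 3: from 5 at column 1, stepping by 9 to column 4 gives 32.
Row 4: from -1 at column 1, stepping by 9 to column 4 gives 26.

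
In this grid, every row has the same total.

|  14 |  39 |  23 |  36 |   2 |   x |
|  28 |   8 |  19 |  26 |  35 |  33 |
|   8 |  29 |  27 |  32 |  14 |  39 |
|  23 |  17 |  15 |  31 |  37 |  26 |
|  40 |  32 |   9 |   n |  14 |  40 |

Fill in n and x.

Row 3 sums to 149 and so does row 4; that's the common total.
In row 5 the known cells total 135, leaving 149 − 135 = 14.
In row 1 the known cells total 114, leaving 149 − 114 = 35.

n = 14, x = 35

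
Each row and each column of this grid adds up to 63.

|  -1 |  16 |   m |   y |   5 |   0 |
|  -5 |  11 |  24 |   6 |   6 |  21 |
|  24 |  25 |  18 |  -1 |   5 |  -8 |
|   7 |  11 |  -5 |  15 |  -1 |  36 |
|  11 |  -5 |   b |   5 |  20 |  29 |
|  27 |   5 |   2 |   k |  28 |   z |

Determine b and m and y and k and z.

The known cells in column 6 total 78, leaving 63 − 78 = -15 for the blank.
The known cells in row 5 total 60, leaving 63 − 60 = 3 for the blank.
The known cells in column 3 total 42, leaving 63 − 42 = 21 for the blank.
The known cells in row 1 total 41, leaving 63 − 41 = 22 for the blank.
The known cells in row 6 total 47, leaving 63 − 47 = 16 for the blank.

b = 3, m = 21, y = 22, k = 16, z = -15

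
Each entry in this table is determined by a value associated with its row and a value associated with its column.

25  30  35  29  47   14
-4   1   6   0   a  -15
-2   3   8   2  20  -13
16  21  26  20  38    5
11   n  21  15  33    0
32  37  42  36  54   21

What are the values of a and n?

The difference between any two rows is the same in every column — this is an addition table with the headers hidden.
Row 2 minus row 1 is 0 − 29 = -29, so its entry in column 5 is 47 + (-29) = 18.
Row 5 minus row 1 is 15 − 29 = -14, so its entry in column 2 is 30 + (-14) = 16.

a = 18, n = 16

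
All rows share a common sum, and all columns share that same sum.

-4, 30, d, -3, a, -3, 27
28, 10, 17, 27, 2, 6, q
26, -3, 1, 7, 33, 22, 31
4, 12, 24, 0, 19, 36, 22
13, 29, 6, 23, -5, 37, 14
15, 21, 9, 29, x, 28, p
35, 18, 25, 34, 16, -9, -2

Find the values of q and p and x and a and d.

Rows 3 and 4 both sum to 117, so that's the common total.
Column 3: 17 + 1 + 24 + 6 + 9 + 25 = 82, so its missing entry is 117 − 82 = 35.
Row 1: -4 + 30 + 35 − 3 − 3 + 27 = 82, so its missing entry is 117 − 82 = 35.
Column 5: 35 + 2 + 33 + 19 − 5 + 16 = 100, so its missing entry is 117 − 100 = 17.
Row 6: 15 + 21 + 9 + 29 + 17 + 28 = 119, so its missing entry is 117 − 119 = -2.
Row 2: 28 + 10 + 17 + 27 + 2 + 6 = 90, so its missing entry is 117 − 90 = 27.

q = 27, p = -2, x = 17, a = 35, d = 35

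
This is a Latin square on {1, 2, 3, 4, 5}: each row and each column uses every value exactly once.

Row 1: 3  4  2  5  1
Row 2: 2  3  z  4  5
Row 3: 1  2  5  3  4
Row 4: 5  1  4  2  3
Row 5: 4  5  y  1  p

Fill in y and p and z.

y = 3, p = 2, z = 1

For row 5, column 5: column 5 already has {1, 3, 4, 5}; that leaves 2.
For row 2, column 3: row 2 already has {2, 3, 4, 5}; that leaves 1.
For row 5, column 3: row 5 already has {1, 2, 4, 5}; that leaves 3.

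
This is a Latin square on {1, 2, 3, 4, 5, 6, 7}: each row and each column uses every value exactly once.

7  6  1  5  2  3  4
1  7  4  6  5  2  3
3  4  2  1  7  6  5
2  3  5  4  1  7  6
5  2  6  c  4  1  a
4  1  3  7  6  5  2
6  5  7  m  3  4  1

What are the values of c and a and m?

Cell (5,7): column 7 already has {1, 2, 3, 4, 5, 6} → 7.
Cell (7,4): row 7 already has {1, 3, 4, 5, 6, 7} → 2.
At (row 5, col 4): row 5 already has {1, 2, 4, 5, 6, 7}, so the value is 3.

c = 3, a = 7, m = 2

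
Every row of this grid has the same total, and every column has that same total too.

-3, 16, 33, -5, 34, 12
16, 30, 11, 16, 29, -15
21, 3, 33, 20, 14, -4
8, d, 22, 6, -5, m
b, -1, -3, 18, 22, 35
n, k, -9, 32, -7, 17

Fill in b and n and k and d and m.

Rows 1 and 2 both sum to 87, so that's the common total.
Row 5 has -1 − 3 + 18 + 22 + 35 = 71; the blank must be 87 − 71 = 16.
Column 1 has -3 + 16 + 21 + 8 + 16 = 58; the blank must be 87 − 58 = 29.
Row 6 has 29 − 9 + 32 − 7 + 17 = 62; the blank must be 87 − 62 = 25.
Column 2 has 16 + 30 + 3 − 1 + 25 = 73; the blank must be 87 − 73 = 14.
Row 4 has 8 + 14 + 22 + 6 − 5 = 45; the blank must be 87 − 45 = 42.

b = 16, n = 29, k = 25, d = 14, m = 42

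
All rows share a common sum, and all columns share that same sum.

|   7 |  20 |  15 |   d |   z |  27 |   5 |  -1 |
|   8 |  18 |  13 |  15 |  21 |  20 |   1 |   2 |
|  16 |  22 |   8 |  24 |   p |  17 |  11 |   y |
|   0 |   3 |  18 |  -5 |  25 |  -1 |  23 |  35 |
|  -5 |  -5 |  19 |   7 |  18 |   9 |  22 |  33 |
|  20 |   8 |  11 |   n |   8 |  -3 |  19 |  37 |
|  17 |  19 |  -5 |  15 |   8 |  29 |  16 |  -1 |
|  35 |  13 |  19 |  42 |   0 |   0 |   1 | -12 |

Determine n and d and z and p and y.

n = -2, d = 2, z = 23, p = -5, y = 5

Rows 2 and 4 both sum to 98, so that's the common total.
Column 8: -1 + 2 + 35 + 33 + 37 − 1 − 12 = 93, so its missing entry is 98 − 93 = 5.
Row 3: 16 + 22 + 8 + 24 + 17 + 11 + 5 = 103, so its missing entry is 98 − 103 = -5.
Column 5: 21 − 5 + 25 + 18 + 8 + 8 + 0 = 75, so its missing entry is 98 − 75 = 23.
Row 1: 7 + 20 + 15 + 23 + 27 + 5 − 1 = 96, so its missing entry is 98 − 96 = 2.
Row 6: 20 + 8 + 11 + 8 − 3 + 19 + 37 = 100, so its missing entry is 98 − 100 = -2.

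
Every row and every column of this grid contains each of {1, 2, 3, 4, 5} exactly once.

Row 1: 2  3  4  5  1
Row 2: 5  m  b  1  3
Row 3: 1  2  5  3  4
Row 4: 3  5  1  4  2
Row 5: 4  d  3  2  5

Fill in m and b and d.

m = 4, b = 2, d = 1

For row 2, column 3: column 3 already has {1, 3, 4, 5}; that leaves 2.
At (row 2, col 2): row 2 already has {1, 2, 3, 5}, so the value is 4.
At (row 5, col 2): row 5 already has {2, 3, 4, 5}, so the value is 1.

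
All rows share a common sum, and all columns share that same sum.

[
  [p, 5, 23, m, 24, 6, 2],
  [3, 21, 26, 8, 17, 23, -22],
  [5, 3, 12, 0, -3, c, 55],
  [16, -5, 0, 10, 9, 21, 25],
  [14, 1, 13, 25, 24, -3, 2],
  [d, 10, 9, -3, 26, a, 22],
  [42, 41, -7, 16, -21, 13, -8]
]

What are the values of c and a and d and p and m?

c = 4, a = 12, d = 0, p = -4, m = 20

Rows 2 and 4 both sum to 76, so that's the common total.
Column 4 has 8 + 0 + 10 + 25 − 3 + 16 = 56; the blank must be 76 − 56 = 20.
Row 1 has 5 + 23 + 20 + 24 + 6 + 2 = 80; the blank must be 76 − 80 = -4.
Column 1 has -4 + 3 + 5 + 16 + 14 + 42 = 76; the blank must be 76 − 76 = 0.
Row 6 has 0 + 10 + 9 − 3 + 26 + 22 = 64; the blank must be 76 − 64 = 12.
Row 3 has 5 + 3 + 12 + 0 − 3 + 55 = 72; the blank must be 76 − 72 = 4.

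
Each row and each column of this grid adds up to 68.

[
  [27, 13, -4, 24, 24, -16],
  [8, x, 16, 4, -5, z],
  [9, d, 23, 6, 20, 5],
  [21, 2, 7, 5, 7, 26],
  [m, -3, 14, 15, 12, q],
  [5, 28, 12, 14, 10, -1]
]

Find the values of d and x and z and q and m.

Column 1 has 27 + 8 + 9 + 21 + 5 = 70; the blank must be 68 − 70 = -2.
Row 3 has 9 + 23 + 6 + 20 + 5 = 63; the blank must be 68 − 63 = 5.
Column 2 has 13 + 5 + 2 − 3 + 28 = 45; the blank must be 68 − 45 = 23.
Row 2 has 8 + 23 + 16 + 4 − 5 = 46; the blank must be 68 − 46 = 22.
Row 5 has -2 − 3 + 14 + 15 + 12 = 36; the blank must be 68 − 36 = 32.

d = 5, x = 23, z = 22, q = 32, m = -2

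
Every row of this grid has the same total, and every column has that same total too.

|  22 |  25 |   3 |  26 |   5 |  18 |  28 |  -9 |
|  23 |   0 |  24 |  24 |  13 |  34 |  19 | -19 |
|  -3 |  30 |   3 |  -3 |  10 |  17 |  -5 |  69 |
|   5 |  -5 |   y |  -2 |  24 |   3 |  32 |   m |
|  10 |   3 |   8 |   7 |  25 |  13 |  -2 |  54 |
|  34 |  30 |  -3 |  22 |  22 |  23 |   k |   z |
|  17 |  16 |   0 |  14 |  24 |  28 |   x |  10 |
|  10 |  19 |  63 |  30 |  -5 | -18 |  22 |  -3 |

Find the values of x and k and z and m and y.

Rows 1 and 2 both sum to 118, so that's the common total.
The known cells in row 7 total 109, leaving 118 − 109 = 9 for the blank.
The known cells in column 7 total 103, leaving 118 − 103 = 15 for the blank.
The known cells in row 6 total 143, leaving 118 − 143 = -25 for the blank.
The known cells in column 8 total 77, leaving 118 − 77 = 41 for the blank.
The known cells in row 4 total 98, leaving 118 − 98 = 20 for the blank.

x = 9, k = 15, z = -25, m = 41, y = 20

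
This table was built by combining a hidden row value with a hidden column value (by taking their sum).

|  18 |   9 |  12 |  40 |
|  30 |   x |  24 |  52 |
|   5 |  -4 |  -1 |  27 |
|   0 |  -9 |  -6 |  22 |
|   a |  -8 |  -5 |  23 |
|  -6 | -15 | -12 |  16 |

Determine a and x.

The difference between any two rows is the same in every column — this is an addition table with the headers hidden.
Row 5 minus row 1 is -5 − 12 = -17, so its entry in column 1 is 18 + (-17) = 1.
Row 2 minus row 1 is 24 − 12 = 12, so its entry in column 2 is 9 + 12 = 21.

a = 1, x = 21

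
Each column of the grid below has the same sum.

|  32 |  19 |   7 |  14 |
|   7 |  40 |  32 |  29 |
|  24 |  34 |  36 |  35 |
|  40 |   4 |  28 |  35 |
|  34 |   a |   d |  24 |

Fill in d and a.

d = 34, a = 40

Columns 1 and 4 both add up to 137, so every column sums to 137.
Column 3: 7 + 32 + 36 + 28 = 103, so the missing entry is 137 − 103 = 34.
Column 2: 19 + 40 + 34 + 4 = 97, so the missing entry is 137 − 97 = 40.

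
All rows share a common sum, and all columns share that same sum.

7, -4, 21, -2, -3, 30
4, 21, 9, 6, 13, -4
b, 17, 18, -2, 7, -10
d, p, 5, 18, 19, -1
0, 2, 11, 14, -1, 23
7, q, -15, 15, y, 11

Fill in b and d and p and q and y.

b = 19, d = 12, p = -4, q = 17, y = 14

Rows 1 and 2 both sum to 49, so that's the common total.
Column 5: -3 + 13 + 7 + 19 − 1 = 35, so its missing entry is 49 − 35 = 14.
Row 3: 17 + 18 − 2 + 7 − 10 = 30, so its missing entry is 49 − 30 = 19.
Row 6: 7 − 15 + 15 + 14 + 11 = 32, so its missing entry is 49 − 32 = 17.
Column 2: -4 + 21 + 17 + 2 + 17 = 53, so its missing entry is 49 − 53 = -4.
Row 4: -4 + 5 + 18 + 19 − 1 = 37, so its missing entry is 49 − 37 = 12.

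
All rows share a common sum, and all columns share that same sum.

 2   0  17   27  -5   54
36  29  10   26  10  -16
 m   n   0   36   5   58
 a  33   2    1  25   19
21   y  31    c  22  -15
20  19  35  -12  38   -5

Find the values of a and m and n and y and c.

Rows 1 and 2 both sum to 95, so that's the common total.
Column 4 has 27 + 26 + 36 + 1 − 12 = 78; the blank must be 95 − 78 = 17.
Row 4 has 33 + 2 + 1 + 25 + 19 = 80; the blank must be 95 − 80 = 15.
Column 1 has 2 + 36 + 15 + 21 + 20 = 94; the blank must be 95 − 94 = 1.
Row 3 has 1 + 0 + 36 + 5 + 58 = 100; the blank must be 95 − 100 = -5.
Row 5 has 21 + 31 + 17 + 22 − 15 = 76; the blank must be 95 − 76 = 19.

a = 15, m = 1, n = -5, y = 19, c = 17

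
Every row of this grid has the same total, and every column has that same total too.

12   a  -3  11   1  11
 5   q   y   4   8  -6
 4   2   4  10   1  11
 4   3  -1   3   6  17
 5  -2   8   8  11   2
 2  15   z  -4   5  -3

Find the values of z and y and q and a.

Rows 3 and 4 both sum to 32, so that's the common total.
The known cells in row 1 total 32, leaving 32 − 32 = 0 for the blank.
The known cells in column 2 total 18, leaving 32 − 18 = 14 for the blank.
The known cells in row 2 total 25, leaving 32 − 25 = 7 for the blank.
The known cells in row 6 total 15, leaving 32 − 15 = 17 for the blank.

z = 17, y = 7, q = 14, a = 0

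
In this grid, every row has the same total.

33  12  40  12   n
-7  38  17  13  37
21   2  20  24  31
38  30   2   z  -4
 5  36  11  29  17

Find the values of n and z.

Row 3 sums to 98 and so does row 5; that's the common total.
In row 1 the known cells total 97, leaving 98 − 97 = 1.
In row 4 the known cells total 66, leaving 98 − 66 = 32.

n = 1, z = 32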